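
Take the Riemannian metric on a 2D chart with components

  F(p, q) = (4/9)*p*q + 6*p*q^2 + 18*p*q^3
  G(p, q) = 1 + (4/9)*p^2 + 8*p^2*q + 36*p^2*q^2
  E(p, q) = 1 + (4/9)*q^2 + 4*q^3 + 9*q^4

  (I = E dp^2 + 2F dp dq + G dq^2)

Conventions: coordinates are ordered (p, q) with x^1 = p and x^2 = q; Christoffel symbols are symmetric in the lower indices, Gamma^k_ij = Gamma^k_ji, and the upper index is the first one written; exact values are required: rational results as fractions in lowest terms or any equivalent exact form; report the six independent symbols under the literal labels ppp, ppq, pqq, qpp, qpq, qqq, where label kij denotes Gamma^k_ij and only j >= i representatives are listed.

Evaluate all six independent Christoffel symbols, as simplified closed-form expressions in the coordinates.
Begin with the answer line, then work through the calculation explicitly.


Answer: Gamma_ppp = 0, Gamma_ppq = (162*q^3 + 54*q^2 + 4*q)/(324*p^2*q^2 + 72*p^2*q + 4*p^2 + 81*q^4 + 36*q^3 + 4*q^2 + 9), Gamma_pqq = (162*p*q^2 + 36*p*q)/(324*p^2*q^2 + 72*p^2*q + 4*p^2 + 81*q^4 + 36*q^3 + 4*q^2 + 9), Gamma_qpp = 0, Gamma_qpq = (324*p*q^2 + 72*p*q + 4*p)/(324*p^2*q^2 + 72*p^2*q + 4*p^2 + 81*q^4 + 36*q^3 + 4*q^2 + 9), Gamma_qqq = (324*p^2*q + 36*p^2)/(324*p^2*q^2 + 72*p^2*q + 4*p^2 + 81*q^4 + 36*q^3 + 4*q^2 + 9)

E = 1 + (4/9)*q^2 + 4*q^3 + 9*q^4; F = (4/9)*p*q + 6*p*q^2 + 18*p*q^3; G = 1 + (4/9)*p^2 + 8*p^2*q + 36*p^2*q^2
Gamma^k_ij = (1/2) g^{kl} (d_i g_jl + d_j g_il - d_l g_ij), with g^inv = (1/(EG-F^2)) [[G, -F], [-F, E]]
first partials: E_p = 0, E_q = (8/9)*q + 12*q^2 + 36*q^3, F_p = (4/9)*q + 6*q^2 + 18*q^3, F_q = (4/9)*p + 12*p*q + 54*p*q^2, G_p = (8/9)*p + 16*p*q + 72*p*q^2, G_q = 8*p^2 + 72*p^2*q
D = EG - F^2 = 1 + (4/9)*q^2 + (4/9)*p^2 + 4*q^3 + 8*p^2*q + 9*q^4 + 36*p^2*q^2
expanded: Gamma^p_pp = (G E_p - 2F F_p + F E_q)/(2D), Gamma^p_pq = (G E_q - F G_p)/(2D), Gamma^p_qq = (2G F_q - G G_p - F G_q)/(2D), Gamma^q_pp = (2E F_p - E E_q - F E_p)/(2D), Gamma^q_pq = (E G_p - F E_q)/(2D), Gamma^q_qq = (E G_q - 2F F_q + F G_p)/(2D); substitute and cancel common factors


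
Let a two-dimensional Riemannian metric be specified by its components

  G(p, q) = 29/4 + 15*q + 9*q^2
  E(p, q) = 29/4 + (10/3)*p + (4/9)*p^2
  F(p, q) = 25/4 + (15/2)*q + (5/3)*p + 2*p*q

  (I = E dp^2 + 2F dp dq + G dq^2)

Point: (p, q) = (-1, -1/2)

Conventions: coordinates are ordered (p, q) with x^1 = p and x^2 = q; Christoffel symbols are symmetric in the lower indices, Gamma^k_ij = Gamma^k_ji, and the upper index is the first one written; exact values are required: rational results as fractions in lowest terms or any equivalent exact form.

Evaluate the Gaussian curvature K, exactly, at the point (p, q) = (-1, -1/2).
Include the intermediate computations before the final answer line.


E = 157/36, F = 11/6, G = 2, EG - F^2 = 193/36 at the point
E_p = 22/9, E_q = 0, F_p = 2/3, F_q = 11/2, G_p = 0, G_q = 6
E_qq = 0, F_pq = 2, G_pp = 0
By Brioschi, K is (det M1 - det M2) divided by (EG - F^2) squared.
M1 = [[-E_qq/2 + F_pq - G_pp/2, E_p/2, F_p - E_q/2], [F_q - G_p/2, E, F], [G_q/2, F, G]] = [[2, 11/9, 2/3], [11/2, 157/36, 11/6], [3, 11/6, 2]]; det M1 = 2
M2 = [[0, E_q/2, G_p/2], [E_q/2, E, F], [G_p/2, F, G]] = [[0, 0, 0], [0, 157/36, 11/6], [0, 11/6, 2]]; det M2 = 0
det M1 - det M2 = 2; K = 2 / (193/36)^2 = 2592/37249

Answer: K = 2592/37249


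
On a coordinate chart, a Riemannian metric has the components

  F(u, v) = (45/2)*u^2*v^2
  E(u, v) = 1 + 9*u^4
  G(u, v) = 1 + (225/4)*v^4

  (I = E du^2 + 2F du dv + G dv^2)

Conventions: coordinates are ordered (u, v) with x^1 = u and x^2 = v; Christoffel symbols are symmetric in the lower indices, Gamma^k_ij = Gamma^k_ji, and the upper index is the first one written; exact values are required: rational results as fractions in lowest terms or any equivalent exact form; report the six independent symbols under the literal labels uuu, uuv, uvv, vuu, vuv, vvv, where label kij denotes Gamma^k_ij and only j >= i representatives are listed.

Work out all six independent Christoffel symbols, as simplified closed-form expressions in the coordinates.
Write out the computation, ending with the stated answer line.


E = 1 + 9*u^4; F = (45/2)*u^2*v^2; G = 1 + (225/4)*v^4
Gamma^k_ij = (1/2) g^{kl} (d_i g_jl + d_j g_il - d_l g_ij), with g^inv = (1/(EG-F^2)) [[G, -F], [-F, E]]
first partials: E_u = 36*u^3, E_v = 0, F_u = 45*u*v^2, F_v = 45*u^2*v, G_u = 0, G_v = 225*v^3
D = EG - F^2 = 1 + (225/4)*v^4 + 9*u^4
expanded: Gamma^u_uu = (G E_u - 2F F_u + F E_v)/(2D), Gamma^u_uv = (G E_v - F G_u)/(2D), Gamma^u_vv = (2G F_v - G G_u - F G_v)/(2D), Gamma^v_uu = (2E F_u - E E_v - F E_u)/(2D), Gamma^v_uv = (E G_u - F E_v)/(2D), Gamma^v_vv = (E G_v - 2F F_v + F G_u)/(2D); substitute and cancel common factors

Answer: Gamma_uuu = 72*u^3/(36*u^4 + 225*v^4 + 4), Gamma_uuv = 0, Gamma_uvv = 180*u^2*v/(36*u^4 + 225*v^4 + 4), Gamma_vuu = 180*u*v^2/(36*u^4 + 225*v^4 + 4), Gamma_vuv = 0, Gamma_vvv = 450*v^3/(36*u^4 + 225*v^4 + 4)


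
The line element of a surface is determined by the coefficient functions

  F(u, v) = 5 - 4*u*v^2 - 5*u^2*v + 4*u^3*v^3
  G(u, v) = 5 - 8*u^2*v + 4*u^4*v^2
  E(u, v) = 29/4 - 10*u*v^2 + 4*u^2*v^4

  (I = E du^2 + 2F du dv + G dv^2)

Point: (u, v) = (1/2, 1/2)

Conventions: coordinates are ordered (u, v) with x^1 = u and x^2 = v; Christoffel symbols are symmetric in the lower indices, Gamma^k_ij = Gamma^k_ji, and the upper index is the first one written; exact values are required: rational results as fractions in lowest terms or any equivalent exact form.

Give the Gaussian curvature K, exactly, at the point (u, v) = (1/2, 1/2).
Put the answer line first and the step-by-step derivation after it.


Answer: K = -48/5329

E = 97/16, F = 63/16, G = 65/16, EG - F^2 = 73/8 at the point
E_u = -9/4, E_v = -9/2, F_u = -25/8, F_v = -23/8, G_u = -7/2, G_v = -7/4
E_vv = -7, F_uv = -27/4, G_uu = -5
Brioschi: K = (det M1 - det M2) / (EG - F^2)^2 with the standard first/second-derivative matrices M1, M2.
M1 = [[-E_vv/2 + F_uv - G_uu/2, E_u/2, F_u - E_v/2], [F_v - G_u/2, E, F], [G_v/2, F, G]] = [[-3/4, -9/8, -7/8], [-9/8, 97/16, 63/16], [-7/8, 63/16, 65/16]]; det M1 = -71/8
M2 = [[0, E_v/2, G_u/2], [E_v/2, E, F], [G_u/2, F, G]] = [[0, -9/4, -7/4], [-9/4, 97/16, 63/16], [-7/4, 63/16, 65/16]]; det M2 = -65/8
det M1 - det M2 = -3/4; K = -3/4 / (73/8)^2 = -48/5329


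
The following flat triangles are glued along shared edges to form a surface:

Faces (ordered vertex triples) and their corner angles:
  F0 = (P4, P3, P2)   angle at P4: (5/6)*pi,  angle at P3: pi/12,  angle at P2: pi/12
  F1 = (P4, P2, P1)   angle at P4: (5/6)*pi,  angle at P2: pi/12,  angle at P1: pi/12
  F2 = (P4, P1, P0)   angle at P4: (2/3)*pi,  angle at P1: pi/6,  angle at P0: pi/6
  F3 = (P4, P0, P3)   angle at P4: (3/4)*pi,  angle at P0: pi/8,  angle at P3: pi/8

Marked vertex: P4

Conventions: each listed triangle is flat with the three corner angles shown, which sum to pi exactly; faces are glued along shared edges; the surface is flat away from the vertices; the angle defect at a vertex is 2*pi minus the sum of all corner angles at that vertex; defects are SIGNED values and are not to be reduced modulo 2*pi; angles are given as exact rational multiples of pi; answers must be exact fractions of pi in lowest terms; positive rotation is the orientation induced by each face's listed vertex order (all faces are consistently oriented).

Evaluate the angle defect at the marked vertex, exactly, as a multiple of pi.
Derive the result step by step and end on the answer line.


Sum of corner angles at P4: (37/12)*pi
defect = 2*pi - (37/12)*pi

Answer: defect(P4) = (-13/12)*pi


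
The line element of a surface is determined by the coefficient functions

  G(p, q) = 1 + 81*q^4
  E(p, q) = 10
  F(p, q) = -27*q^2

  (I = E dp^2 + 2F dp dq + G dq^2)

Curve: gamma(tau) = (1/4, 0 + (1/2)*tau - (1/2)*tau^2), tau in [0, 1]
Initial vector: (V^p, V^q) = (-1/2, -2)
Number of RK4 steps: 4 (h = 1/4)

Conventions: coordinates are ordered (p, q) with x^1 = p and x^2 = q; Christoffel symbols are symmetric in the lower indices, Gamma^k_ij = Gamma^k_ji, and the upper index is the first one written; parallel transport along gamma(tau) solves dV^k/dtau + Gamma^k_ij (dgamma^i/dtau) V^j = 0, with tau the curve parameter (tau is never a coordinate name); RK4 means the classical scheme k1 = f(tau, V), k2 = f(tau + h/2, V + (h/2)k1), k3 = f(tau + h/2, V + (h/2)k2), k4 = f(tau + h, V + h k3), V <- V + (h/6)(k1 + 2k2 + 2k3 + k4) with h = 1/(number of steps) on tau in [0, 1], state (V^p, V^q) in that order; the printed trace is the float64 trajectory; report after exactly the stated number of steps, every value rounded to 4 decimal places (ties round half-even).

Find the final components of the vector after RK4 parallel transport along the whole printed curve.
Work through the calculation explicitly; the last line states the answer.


gamma'(tau) = (0, 1/2 - tau); f(tau, V)^k = -Gamma^k_ij(gamma(tau)) gamma'^i(tau) V^j; h = 1/4; intermediate values shown to 6 dp
curve data and Christoffel symbols at the stage parameters:
  tau = 0.000000: gamma = (0.250000, 0.000000), gamma' = (0.000000, 0.500000); Gamma_ppp = 0.000000, Gamma_ppq = 0.000000, Gamma_pqq = 0.000000, Gamma_qpp = 0.000000, Gamma_qpq = 0.000000, Gamma_qqq = 0.000000
  tau = 0.125000: gamma = (0.250000, 0.054688), gamma' = (0.000000, 0.375000); Gamma_ppp = 0.000000, Gamma_ppq = 0.000000, Gamma_pqq = -0.295291, Gamma_qpp = 0.000000, Gamma_qpq = 0.000000, Gamma_qqq = 0.002649
  tau = 0.250000: gamma = (0.250000, 0.093750), gamma' = (0.000000, 0.250000); Gamma_ppp = 0.000000, Gamma_ppq = 0.000000, Gamma_pqq = -0.505933, Gamma_qpp = 0.000000, Gamma_qpq = 0.000000, Gamma_qqq = 0.013340
  tau = 0.375000: gamma = (0.250000, 0.117188), gamma' = (0.000000, 0.125000); Gamma_ppp = 0.000000, Gamma_ppq = 0.000000, Gamma_pqq = -0.631847, Gamma_qpp = 0.000000, Gamma_qpq = 0.000000, Gamma_qqq = 0.026031
  tau = 0.500000: gamma = (0.250000, 0.125000), gamma' = (0.000000, 0.000000); Gamma_ppp = 0.000000, Gamma_ppq = 0.000000, Gamma_pqq = -0.673668, Gamma_qpp = 0.000000, Gamma_qpq = 0.000000, Gamma_qqq = 0.031578
  tau = 0.625000: gamma = (0.250000, 0.117188), gamma' = (0.000000, -0.125000); Gamma_ppp = 0.000000, Gamma_ppq = 0.000000, Gamma_pqq = -0.631847, Gamma_qpp = 0.000000, Gamma_qpq = 0.000000, Gamma_qqq = 0.026031
  tau = 0.750000: gamma = (0.250000, 0.093750), gamma' = (0.000000, -0.250000); Gamma_ppp = 0.000000, Gamma_ppq = 0.000000, Gamma_pqq = -0.505933, Gamma_qpp = 0.000000, Gamma_qpq = 0.000000, Gamma_qqq = 0.013340
  tau = 0.875000: gamma = (0.250000, 0.054688), gamma' = (0.000000, -0.375000); Gamma_ppp = 0.000000, Gamma_ppq = 0.000000, Gamma_pqq = -0.295291, Gamma_qpp = 0.000000, Gamma_qpq = 0.000000, Gamma_qqq = 0.002649
  tau = 1.000000: gamma = (0.250000, 0.000000), gamma' = (0.000000, -0.500000); Gamma_ppp = 0.000000, Gamma_ppq = 0.000000, Gamma_pqq = 0.000000, Gamma_qpp = 0.000000, Gamma_qpq = 0.000000, Gamma_qqq = 0.000000
step 0: V^p = -0.5000, V^q = -2.0000
step 1: k1 = (0.000000, 0.000000), k2 = (-0.221468, 0.001987), k3 = (-0.221441, 0.001987), k4 = (-0.252904, 0.006668); V <- V + (h/6)(k1 + 2k2 + 2k3 + k4): V^p = -0.5474, V^q = -1.9994
step 2: k1 = (-0.252890, 0.006668), k2 = (-0.157848, 0.006503), k3 = (-0.157850, 0.006503), k4 = (0.000000, 0.000000); V <- V + (h/6)(k1 + 2k2 + 2k3 + k4): V^p = -0.5843, V^q = -1.9980
step 3: k1 = (0.000000, 0.000000), k2 = (0.157806, -0.006501), k3 = (0.157870, -0.006504), k4 = (0.252923, -0.006669); V <- V + (h/6)(k1 + 2k2 + 2k3 + k4): V^p = -0.5474, V^q = -1.9994
step 4: k1 = (0.252890, -0.006668), k2 = (0.221493, -0.001987), k3 = (0.221428, -0.001987), k4 = (0.000000, 0.000000); V <- V + (h/6)(k1 + 2k2 + 2k3 + k4): V^p = -0.5000, V^q = -2.0000

Answer: V^p = -0.5000, V^q = -2.0000


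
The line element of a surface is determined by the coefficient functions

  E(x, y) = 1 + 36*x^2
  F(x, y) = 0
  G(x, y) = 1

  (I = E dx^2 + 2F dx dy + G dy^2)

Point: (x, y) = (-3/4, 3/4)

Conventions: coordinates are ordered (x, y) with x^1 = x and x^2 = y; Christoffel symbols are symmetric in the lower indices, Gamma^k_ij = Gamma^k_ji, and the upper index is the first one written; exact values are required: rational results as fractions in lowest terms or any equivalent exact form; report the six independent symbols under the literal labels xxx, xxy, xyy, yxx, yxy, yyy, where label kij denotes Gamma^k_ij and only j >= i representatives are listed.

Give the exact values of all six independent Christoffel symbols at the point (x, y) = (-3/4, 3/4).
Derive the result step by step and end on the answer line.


E = 85/4, F = 0, G = 1 at the point
E_x = -54, E_y = 0, F_x = 0, F_y = 0, G_x = 0, G_y = 0
EG - F^2 = 85/4;  g^inv = (4/85) * [[1, 0], [0, 85/4]]
first-kind symbols [ij,l] = (1/2)(d_i g_jl + d_j g_il - d_l g_ij): [xx,x] = E_x/2 = -27, [xx,y] = F_x - E_y/2 = 0, [xy,x] = E_y/2 = 0, [xy,y] = G_x/2 = 0, [yy,x] = F_y - G_x/2 = 0, [yy,y] = G_y/2 = 0
Gamma^x_ij = (G*[ij,x] - F*[ij,y])/(EG - F^2), Gamma^y_ij = (E*[ij,y] - F*[ij,x])/(EG - F^2)

Answer: Gamma_xxx = -108/85, Gamma_xxy = 0, Gamma_xyy = 0, Gamma_yxx = 0, Gamma_yxy = 0, Gamma_yyy = 0


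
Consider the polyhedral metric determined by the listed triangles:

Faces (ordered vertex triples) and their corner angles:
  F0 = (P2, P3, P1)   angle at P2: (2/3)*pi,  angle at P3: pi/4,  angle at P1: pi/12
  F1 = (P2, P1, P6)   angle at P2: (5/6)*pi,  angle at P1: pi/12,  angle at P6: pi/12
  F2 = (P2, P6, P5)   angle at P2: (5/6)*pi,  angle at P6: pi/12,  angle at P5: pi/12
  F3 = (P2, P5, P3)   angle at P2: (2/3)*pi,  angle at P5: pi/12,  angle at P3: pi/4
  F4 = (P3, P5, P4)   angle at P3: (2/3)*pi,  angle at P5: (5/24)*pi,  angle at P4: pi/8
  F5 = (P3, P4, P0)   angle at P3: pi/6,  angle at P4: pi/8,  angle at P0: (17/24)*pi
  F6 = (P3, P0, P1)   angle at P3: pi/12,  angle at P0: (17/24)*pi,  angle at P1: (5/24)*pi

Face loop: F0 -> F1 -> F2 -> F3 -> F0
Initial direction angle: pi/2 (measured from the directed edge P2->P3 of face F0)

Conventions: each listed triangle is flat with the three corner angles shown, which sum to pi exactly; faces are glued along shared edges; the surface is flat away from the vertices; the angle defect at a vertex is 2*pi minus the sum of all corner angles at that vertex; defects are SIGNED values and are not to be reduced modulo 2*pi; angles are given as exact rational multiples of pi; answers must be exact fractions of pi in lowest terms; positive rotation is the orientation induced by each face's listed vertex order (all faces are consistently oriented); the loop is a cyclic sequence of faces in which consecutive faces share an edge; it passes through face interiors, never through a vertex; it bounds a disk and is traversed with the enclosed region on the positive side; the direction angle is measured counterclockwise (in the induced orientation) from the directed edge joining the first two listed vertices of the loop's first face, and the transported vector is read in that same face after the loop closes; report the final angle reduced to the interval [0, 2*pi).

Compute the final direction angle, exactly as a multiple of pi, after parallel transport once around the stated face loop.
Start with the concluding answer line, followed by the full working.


Answer: final direction angle = (3/2)*pi

enclosed vertex P2: corner angles sum to 3*pi, defect = 2*pi - 3*pi = -pi
holonomy = initial angle + sum of enclosed defects (mod 2*pi), positive in the induced orientation
final angle = pi/2 - pi = (3/2)*pi (mod 2*pi)


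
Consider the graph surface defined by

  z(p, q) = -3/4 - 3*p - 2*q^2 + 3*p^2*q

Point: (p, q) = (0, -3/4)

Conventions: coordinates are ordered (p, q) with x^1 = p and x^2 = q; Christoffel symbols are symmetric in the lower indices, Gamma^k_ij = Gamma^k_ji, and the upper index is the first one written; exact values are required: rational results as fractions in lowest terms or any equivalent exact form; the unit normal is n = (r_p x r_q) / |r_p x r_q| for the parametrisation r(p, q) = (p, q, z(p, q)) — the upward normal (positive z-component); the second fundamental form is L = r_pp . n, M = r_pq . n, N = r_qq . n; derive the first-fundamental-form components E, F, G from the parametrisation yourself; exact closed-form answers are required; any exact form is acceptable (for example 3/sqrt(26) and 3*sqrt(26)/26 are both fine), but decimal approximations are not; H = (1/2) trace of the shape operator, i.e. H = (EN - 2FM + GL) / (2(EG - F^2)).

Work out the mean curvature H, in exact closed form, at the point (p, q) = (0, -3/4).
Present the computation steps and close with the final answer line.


z_p = -3, z_q = 3, z_pp = -9/2, z_pq = 0, z_qq = -4
E = 10, F = -9, G = 10; answer radicand W^2 = 19
unnormalised second-form numerators: l = -9/2, m = 0, n = -4; L = l/sqrt(19), and similarly M = m/sqrt(W^2), N = n/sqrt(W^2)
H = (E*n - 2*F*m + G*l) / (2*(EG - F^2)*sqrt(W^2)); E*n - 2*F*m + G*l = -85, EG - F^2 = 19, so H = (-85/38)/sqrt(19)

Answer: H = -85*sqrt(19)/722


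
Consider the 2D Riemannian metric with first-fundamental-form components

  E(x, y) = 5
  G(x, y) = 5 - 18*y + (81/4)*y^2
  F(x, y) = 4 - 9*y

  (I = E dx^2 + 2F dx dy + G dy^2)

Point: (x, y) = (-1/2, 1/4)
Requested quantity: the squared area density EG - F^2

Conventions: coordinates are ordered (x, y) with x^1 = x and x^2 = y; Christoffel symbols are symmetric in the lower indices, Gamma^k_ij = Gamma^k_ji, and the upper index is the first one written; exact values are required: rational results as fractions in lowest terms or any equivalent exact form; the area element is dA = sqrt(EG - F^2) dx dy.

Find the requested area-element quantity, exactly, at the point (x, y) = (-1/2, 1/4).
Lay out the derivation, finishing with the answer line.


E = 5, F = 7/4, G = 113/64; EG - F^2 = 369/64

Answer: EG - F^2 = 369/64


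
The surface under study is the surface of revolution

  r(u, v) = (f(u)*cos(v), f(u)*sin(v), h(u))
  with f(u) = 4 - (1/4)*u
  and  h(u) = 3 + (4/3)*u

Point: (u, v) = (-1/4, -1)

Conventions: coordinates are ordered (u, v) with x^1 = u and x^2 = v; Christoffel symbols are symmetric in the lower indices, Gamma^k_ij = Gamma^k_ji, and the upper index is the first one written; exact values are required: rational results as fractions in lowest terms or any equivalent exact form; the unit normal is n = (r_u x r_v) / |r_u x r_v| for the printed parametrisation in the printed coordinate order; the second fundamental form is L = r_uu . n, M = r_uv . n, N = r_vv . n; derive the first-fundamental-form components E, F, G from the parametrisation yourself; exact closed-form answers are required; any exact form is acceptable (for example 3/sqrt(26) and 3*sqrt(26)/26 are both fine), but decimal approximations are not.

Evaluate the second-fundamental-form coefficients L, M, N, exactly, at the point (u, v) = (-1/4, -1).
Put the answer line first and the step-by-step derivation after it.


Answer: L = 0, M = 0, N = 13*sqrt(265)/53

f = 65/16, f' = -1/4, f'' = 0, h' = 4/3, h'' = 0
E = 265/144, F = 0, G = 4225/256; answer radicand W^2 = 265/144
unnormalised second-form numerators: l = 0, m = 0, n = 65/12; L = l/sqrt(265/144), and similarly M = m/sqrt(W^2), N = n/sqrt(W^2)


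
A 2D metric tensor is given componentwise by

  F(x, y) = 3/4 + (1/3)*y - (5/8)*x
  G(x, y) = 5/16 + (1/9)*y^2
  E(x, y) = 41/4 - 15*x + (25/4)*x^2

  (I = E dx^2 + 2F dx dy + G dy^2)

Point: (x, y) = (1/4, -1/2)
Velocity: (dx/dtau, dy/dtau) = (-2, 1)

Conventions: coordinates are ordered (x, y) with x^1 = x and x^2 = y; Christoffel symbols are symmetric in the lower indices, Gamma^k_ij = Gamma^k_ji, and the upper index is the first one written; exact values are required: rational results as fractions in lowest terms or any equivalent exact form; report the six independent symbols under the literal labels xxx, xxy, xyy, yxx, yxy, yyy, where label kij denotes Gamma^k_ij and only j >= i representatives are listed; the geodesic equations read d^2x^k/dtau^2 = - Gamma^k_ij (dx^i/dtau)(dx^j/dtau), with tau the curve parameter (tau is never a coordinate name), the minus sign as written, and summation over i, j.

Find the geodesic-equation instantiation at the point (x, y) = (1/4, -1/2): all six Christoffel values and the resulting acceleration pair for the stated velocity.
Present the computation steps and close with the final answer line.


E = 441/64, F = 41/96, G = 49/144 at the point
E_x = -95/8, E_y = 0, F_x = -5/8, F_y = 1/3, G_x = 0, G_y = -1/9
EG - F^2 = 2491/1152;  g^inv = (1152/2491) * [[49/144, -41/96], [-41/96, 441/64]]
first-kind symbols [ij,l] = (1/2)(d_i g_jl + d_j g_il - d_l g_ij): [xx,x] = E_x/2 = -95/16, [xx,y] = F_x - E_y/2 = -5/8, [xy,x] = E_y/2 = 0, [xy,y] = G_x/2 = 0, [yy,x] = F_y - G_x/2 = 1/3, [yy,y] = G_y/2 = -1/18
Gamma^x_ij = (G*[ij,x] - F*[ij,y])/(EG - F^2), Gamma^y_ij = (E*[ij,y] - F*[ij,x])/(EG - F^2)
Gamma_xxx = -2020/2491, Gamma_xxy = 0, Gamma_xyy = 158/2491, Gamma_yxx = -2040/2491, Gamma_yxy = 0, Gamma_yyy = -605/2491
d^2x/dtau^2 = -(Gamma_xxx*(-2)^2 + 2*Gamma_xxy*(-2)*(1) + Gamma_xyy*(1)^2) = 7922/2491
d^2y/dtau^2 = -(Gamma_yxx*(-2)^2 + 2*Gamma_yxy*(-2)*(1) + Gamma_yyy*(1)^2) = 8765/2491

Answer: Gamma_xxx = -2020/2491, Gamma_xxy = 0, Gamma_xyy = 158/2491, Gamma_yxx = -2040/2491, Gamma_yxy = 0, Gamma_yyy = -605/2491; accelerations (d^2x/dtau^2, d^2y/dtau^2) = (7922/2491, 8765/2491)


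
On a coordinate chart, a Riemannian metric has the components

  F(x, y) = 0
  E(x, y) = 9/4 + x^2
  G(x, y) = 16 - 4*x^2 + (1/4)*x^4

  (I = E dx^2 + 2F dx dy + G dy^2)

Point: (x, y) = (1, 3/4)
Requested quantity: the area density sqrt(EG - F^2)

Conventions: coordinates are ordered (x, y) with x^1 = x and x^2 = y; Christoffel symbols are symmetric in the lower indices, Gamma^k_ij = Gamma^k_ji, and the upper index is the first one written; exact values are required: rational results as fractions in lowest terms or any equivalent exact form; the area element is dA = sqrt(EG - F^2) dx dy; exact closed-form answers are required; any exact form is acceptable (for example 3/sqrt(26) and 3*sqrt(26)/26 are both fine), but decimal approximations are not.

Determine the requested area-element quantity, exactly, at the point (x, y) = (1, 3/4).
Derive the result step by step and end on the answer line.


E = 13/4, F = 0, G = 49/4; EG - F^2 = 637/16

Answer: sqrt(EG - F^2) = 7*sqrt(13)/4


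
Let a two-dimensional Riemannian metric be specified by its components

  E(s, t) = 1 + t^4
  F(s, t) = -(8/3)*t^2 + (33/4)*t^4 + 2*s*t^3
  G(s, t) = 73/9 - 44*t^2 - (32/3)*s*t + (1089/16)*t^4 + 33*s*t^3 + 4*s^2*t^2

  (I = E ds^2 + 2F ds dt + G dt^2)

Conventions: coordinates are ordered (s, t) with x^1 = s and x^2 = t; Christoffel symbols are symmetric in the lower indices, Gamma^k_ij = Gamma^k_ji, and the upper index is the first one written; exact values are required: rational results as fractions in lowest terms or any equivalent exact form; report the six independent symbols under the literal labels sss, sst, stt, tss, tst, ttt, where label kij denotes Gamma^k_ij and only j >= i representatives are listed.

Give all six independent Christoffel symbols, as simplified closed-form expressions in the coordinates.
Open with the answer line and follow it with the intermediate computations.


Answer: Gamma_sss = 0, Gamma_sst = 288*t^3/(576*s^2*t^2 + 4752*s*t^3 - 1536*s*t + 9945*t^4 - 6336*t^2 + 1168), Gamma_stt = (288*s*t^2 + 2376*t^3)/(576*s^2*t^2 + 4752*s*t^3 - 1536*s*t + 9945*t^4 - 6336*t^2 + 1168), Gamma_tss = 0, Gamma_tst = (576*s*t^2 + 2376*t^3 - 768*t)/(576*s^2*t^2 + 4752*s*t^3 - 1536*s*t + 9945*t^4 - 6336*t^2 + 1168), Gamma_ttt = (576*s^2*t + 7128*s*t^2 - 768*s + 19602*t^3 - 6336*t)/(576*s^2*t^2 + 4752*s*t^3 - 1536*s*t + 9945*t^4 - 6336*t^2 + 1168)

E = 1 + t^4; F = -(8/3)*t^2 + (33/4)*t^4 + 2*s*t^3; G = 73/9 - 44*t^2 - (32/3)*s*t + (1089/16)*t^4 + 33*s*t^3 + 4*s^2*t^2
Gamma^k_ij = (1/2) g^{kl} (d_i g_jl + d_j g_il - d_l g_ij), with g^inv = (1/(EG-F^2)) [[G, -F], [-F, E]]
first partials: E_s = 0, E_t = 4*t^3, F_s = 2*t^3, F_t = -(16/3)*t + 33*t^3 + 6*s*t^2, G_s = -(32/3)*t + 33*t^3 + 8*s*t^2, G_t = -88*t - (32/3)*s + (1089/4)*t^3 + 99*s*t^2 + 8*s^2*t
D = EG - F^2 = 73/9 - 44*t^2 - (32/3)*s*t + (1105/16)*t^4 + 33*s*t^3 + 4*s^2*t^2
expanded: Gamma^s_ss = (G E_s - 2F F_s + F E_t)/(2D), Gamma^s_st = (G E_t - F G_s)/(2D), Gamma^s_tt = (2G F_t - G G_s - F G_t)/(2D), Gamma^t_ss = (2E F_s - E E_t - F E_s)/(2D), Gamma^t_st = (E G_s - F E_t)/(2D), Gamma^t_tt = (E G_t - 2F F_t + F G_s)/(2D); substitute and cancel common factors


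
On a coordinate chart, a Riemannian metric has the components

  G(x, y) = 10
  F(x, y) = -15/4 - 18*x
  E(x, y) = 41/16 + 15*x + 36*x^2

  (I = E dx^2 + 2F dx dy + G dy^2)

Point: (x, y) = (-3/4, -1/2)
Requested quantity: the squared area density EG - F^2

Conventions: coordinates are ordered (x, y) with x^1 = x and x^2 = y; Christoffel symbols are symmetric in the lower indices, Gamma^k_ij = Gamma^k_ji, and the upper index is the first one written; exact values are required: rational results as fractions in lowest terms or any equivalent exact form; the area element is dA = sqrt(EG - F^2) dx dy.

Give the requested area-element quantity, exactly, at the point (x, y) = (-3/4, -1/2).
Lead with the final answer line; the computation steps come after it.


Answer: EG - F^2 = 329/16

E = 185/16, F = 39/4, G = 10; EG - F^2 = 329/16


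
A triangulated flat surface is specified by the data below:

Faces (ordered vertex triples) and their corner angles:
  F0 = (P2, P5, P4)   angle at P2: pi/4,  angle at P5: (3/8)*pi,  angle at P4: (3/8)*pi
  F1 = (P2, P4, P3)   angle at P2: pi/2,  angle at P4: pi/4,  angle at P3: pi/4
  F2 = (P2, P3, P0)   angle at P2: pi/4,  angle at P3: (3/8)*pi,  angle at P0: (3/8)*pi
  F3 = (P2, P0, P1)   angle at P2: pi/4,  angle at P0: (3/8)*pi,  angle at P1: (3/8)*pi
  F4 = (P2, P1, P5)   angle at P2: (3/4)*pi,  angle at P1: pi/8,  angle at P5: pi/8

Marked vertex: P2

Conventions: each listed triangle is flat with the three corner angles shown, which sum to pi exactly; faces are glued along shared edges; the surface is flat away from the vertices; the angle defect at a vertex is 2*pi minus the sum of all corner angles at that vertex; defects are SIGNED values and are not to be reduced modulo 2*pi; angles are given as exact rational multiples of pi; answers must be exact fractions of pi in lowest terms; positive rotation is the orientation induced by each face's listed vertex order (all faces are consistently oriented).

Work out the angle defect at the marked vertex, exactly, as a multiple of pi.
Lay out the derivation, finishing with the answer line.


Sum of corner angles at P2: 2*pi
defect = 2*pi - 2*pi

Answer: defect(P2) = 0


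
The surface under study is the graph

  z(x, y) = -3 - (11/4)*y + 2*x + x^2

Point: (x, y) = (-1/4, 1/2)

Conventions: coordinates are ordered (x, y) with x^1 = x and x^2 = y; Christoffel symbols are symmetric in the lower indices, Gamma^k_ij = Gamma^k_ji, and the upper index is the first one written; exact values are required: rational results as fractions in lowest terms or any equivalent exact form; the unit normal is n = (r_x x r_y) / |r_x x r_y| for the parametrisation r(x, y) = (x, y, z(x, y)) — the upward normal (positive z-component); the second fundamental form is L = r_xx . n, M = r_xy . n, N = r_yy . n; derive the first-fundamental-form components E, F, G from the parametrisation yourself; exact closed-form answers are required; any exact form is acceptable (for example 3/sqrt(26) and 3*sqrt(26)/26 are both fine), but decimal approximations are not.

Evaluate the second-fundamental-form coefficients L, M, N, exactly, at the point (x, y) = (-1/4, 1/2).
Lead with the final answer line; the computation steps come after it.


Answer: L = 8*sqrt(173)/173, M = 0, N = 0

z_x = 3/2, z_y = -11/4, z_xx = 2, z_xy = 0, z_yy = 0
E = 13/4, F = -33/8, G = 137/16; answer radicand W^2 = 173/16
unnormalised second-form numerators: l = 2, m = 0, n = 0; L = l/sqrt(173/16), and similarly M = m/sqrt(W^2), N = n/sqrt(W^2)


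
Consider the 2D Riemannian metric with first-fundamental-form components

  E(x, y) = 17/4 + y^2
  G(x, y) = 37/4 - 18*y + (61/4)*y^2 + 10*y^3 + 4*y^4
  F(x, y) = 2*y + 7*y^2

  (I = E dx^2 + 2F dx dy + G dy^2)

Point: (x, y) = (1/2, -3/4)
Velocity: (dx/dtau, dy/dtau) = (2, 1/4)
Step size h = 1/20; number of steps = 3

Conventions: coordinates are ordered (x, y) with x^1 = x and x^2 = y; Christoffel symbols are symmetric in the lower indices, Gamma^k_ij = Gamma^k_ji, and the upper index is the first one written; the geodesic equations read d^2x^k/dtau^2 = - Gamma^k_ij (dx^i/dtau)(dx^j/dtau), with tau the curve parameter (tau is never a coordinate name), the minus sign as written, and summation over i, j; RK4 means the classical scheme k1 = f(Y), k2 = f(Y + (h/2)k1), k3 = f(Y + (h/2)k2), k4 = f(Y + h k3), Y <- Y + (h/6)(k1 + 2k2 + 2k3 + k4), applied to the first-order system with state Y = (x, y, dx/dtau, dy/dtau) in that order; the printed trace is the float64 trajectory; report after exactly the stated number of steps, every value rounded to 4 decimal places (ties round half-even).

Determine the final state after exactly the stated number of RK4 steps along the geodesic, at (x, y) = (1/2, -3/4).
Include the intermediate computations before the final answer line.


f(Y) = (dx/dtau, dy/dtau, -Gamma^x_ij Y'^i Y'^j, -Gamma^y_ij Y'^i Y'^j) with the Gammas evaluated at the stage position; h = 0.050000; intermediate values shown to 6 dp
step 0: x = 0.5000, y = -0.7500, dx/dtau = 2.0000, dy/dtau = 0.2500
step 1:
  k1: at (x, y) = (0.500000, -0.750000), (dx/dtau, dy/dtau) = (2.000000, 0.250000); Gamma_xxx = -0.013996, Gamma_xxy = -0.162933, Gamma_xyy = -1.559649, Gamma_yxx = 0.027634, Gamma_yxy = 0.013996, Gamma_yyy = -0.407872; k1 = (2.000000, 0.250000, 0.316397, -0.099041)
  k2: at (x, y) = (0.550000, -0.743750), (dx/dtau, dy/dtau) = (2.007910, 0.247524); Gamma_xxx = -0.013676, Gamma_xxy = -0.161636, Gamma_xyy = -1.546244, Gamma_yxx = 0.027547, Gamma_yxy = 0.013676, Gamma_yyy = -0.413327; k2 = (2.007910, 0.247524, 0.310543, -0.099333)
  k3: at (x, y) = (0.550198, -0.743812), (dx/dtau, dy/dtau) = (2.007764, 0.247517); Gamma_xxx = -0.013680, Gamma_xxy = -0.161649, Gamma_xyy = -1.546376, Gamma_yxx = 0.027548, Gamma_yxy = 0.013680, Gamma_yyy = -0.413273; k3 = (2.007764, 0.247517, 0.310546, -0.099327)
  k4: at (x, y) = (0.600388, -0.737624), (dx/dtau, dy/dtau) = (2.015527, 0.245034); Gamma_xxx = -0.013366, Gamma_xxy = -0.160367, Gamma_xyy = -1.533102, Gamma_yxx = 0.027462, Gamma_yxy = 0.013366, Gamma_yyy = -0.418668; k4 = (2.015527, 0.245034, 0.304750, -0.099626)
  Y <- Y + (h/6)(k1 + 2k2 + 2k3 + k4): x = 0.6004, y = -0.7376, dx/dtau = 2.0155, dy/dtau = 0.2450
step 2:
  k1: at (x, y) = (0.600391, -0.737624), (dx/dtau, dy/dtau) = (2.015528, 0.245033); Gamma_xxx = -0.013366, Gamma_xxy = -0.160367, Gamma_xyy = -1.533101, Gamma_yxx = 0.027462, Gamma_yxy = 0.013366, Gamma_yyy = -0.418669; k1 = (2.015528, 0.245033, 0.304750, -0.099626)
  k2: at (x, y) = (0.650779, -0.731498), (dx/dtau, dy/dtau) = (2.023146, 0.242543); Gamma_xxx = -0.013060, Gamma_xxy = -0.159100, Gamma_xyy = -1.519956, Gamma_yxx = 0.027377, Gamma_yxy = 0.013060, Gamma_yyy = -0.424006; k2 = (2.023146, 0.242543, 0.299010, -0.099932)
  k3: at (x, y) = (0.650969, -0.731560), (dx/dtau, dy/dtau) = (2.023003, 0.242535); Gamma_xxx = -0.013063, Gamma_xxy = -0.159113, Gamma_xyy = -1.520090, Gamma_yxx = 0.027378, Gamma_yxy = 0.013063, Gamma_yyy = -0.423952; k3 = (2.023003, 0.242535, 0.299014, -0.099926)
  k4: at (x, y) = (0.701541, -0.725497), (dx/dtau, dy/dtau) = (2.030478, 0.240037); Gamma_xxx = -0.012763, Gamma_xxy = -0.157862, Gamma_xyy = -1.507074, Gamma_yxx = 0.027294, Gamma_yxy = 0.012763, Gamma_yyy = -0.429230; k4 = (2.030478, 0.240037, 0.293333, -0.100238)
  Y <- Y + (h/6)(k1 + 2k2 + 2k3 + k4): x = 0.7015, y = -0.7255, dx/dtau = 2.0305, dy/dtau = 0.2400
step 3:
  k1: at (x, y) = (0.701543, -0.725497), (dx/dtau, dy/dtau) = (2.030479, 0.240037); Gamma_xxx = -0.012763, Gamma_xxy = -0.157862, Gamma_xyy = -1.507074, Gamma_yxx = 0.027294, Gamma_yxy = 0.012763, Gamma_yyy = -0.429230; k1 = (2.030479, 0.240037, 0.293333, -0.100238)
  k2: at (x, y) = (0.752305, -0.719496), (dx/dtau, dy/dtau) = (2.037812, 0.237531); Gamma_xxx = -0.012469, Gamma_xxy = -0.156625, Gamma_xyy = -1.494185, Gamma_yxx = 0.027211, Gamma_yxy = 0.012469, Gamma_yyy = -0.434450; k2 = (2.037812, 0.237531, 0.287710, -0.100556)
  k3: at (x, y) = (0.752488, -0.719559), (dx/dtau, dy/dtau) = (2.037672, 0.237523); Gamma_xxx = -0.012472, Gamma_xxy = -0.156638, Gamma_xyy = -1.494320, Gamma_yxx = 0.027212, Gamma_yxy = 0.012472, Gamma_yyy = -0.434396; k3 = (2.037672, 0.237523, 0.287714, -0.100551)
  k4: at (x, y) = (0.803427, -0.713621), (dx/dtau, dy/dtau) = (2.044865, 0.235009); Gamma_xxx = -0.012185, Gamma_xxy = -0.155416, Gamma_xyy = -1.481560, Gamma_yxx = 0.027129, Gamma_yxy = 0.012185, Gamma_yyy = -0.439557; k4 = (2.044865, 0.235009, 0.282150, -0.100875)
  Y <- Y + (h/6)(k1 + 2k2 + 2k3 + k4): x = 0.8034, y = -0.7136, dx/dtau = 2.0449, dy/dtau = 0.2350

Answer: x = 0.8034, y = -0.7136, dx/dtau = 2.0449, dy/dtau = 0.2350


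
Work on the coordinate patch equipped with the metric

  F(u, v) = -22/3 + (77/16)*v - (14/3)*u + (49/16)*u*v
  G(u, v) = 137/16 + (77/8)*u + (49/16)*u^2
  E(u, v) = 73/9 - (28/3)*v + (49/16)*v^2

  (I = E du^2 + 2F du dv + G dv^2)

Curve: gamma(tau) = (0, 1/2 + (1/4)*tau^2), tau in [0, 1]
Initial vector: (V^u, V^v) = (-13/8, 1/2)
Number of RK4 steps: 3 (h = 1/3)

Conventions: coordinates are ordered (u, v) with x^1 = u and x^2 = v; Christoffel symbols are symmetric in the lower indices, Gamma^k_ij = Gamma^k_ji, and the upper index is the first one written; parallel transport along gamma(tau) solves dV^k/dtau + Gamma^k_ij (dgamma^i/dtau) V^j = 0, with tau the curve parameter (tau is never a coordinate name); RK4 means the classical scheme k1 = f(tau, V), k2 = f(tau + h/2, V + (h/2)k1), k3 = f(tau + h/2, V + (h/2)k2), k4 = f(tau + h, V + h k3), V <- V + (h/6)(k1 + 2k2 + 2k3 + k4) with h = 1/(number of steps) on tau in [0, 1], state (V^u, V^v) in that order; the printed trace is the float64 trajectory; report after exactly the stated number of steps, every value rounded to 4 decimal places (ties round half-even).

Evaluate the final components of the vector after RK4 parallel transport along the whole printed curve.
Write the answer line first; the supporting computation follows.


Answer: V^u = -1.7292, V^v = 0.6830

gamma'(tau) = (0, (1/2)*tau); f(tau, V)^k = -Gamma^k_ij(gamma(tau)) gamma'^i(tau) V^j; h = 1/3; intermediate values shown to 6 dp
curve data and Christoffel symbols at the stage parameters:
  tau = 0.000000: gamma = (0.000000, 0.500000), gamma' = (0.000000, 0.000000); Gamma_uuu = 0.000000, Gamma_uuv = -0.266332, Gamma_uvv = 0.000000, Gamma_vuu = 0.000000, Gamma_vuv = 0.408789, Gamma_vvv = 0.000000
  tau = 0.166667: gamma = (0.000000, 0.506944), gamma' = (0.000000, 0.083333); Gamma_uuu = 0.000000, Gamma_uuv = -0.265505, Gamma_uvv = 0.000000, Gamma_vuu = 0.000000, Gamma_vuv = 0.410302, Gamma_vvv = 0.000000
  tau = 0.333333: gamma = (0.000000, 0.527778), gamma' = (0.000000, 0.166667); Gamma_uuu = 0.000000, Gamma_uuv = -0.262944, Gamma_uvv = 0.000000, Gamma_vuu = 0.000000, Gamma_vuv = 0.414844, Gamma_vvv = 0.000000
  tau = 0.500000: gamma = (0.000000, 0.562500), gamma' = (0.000000, 0.250000); Gamma_uuu = 0.000000, Gamma_uuv = -0.258414, Gamma_uvv = 0.000000, Gamma_vuu = 0.000000, Gamma_vuv = 0.422423, Gamma_vvv = 0.000000
  tau = 0.666667: gamma = (0.000000, 0.611111), gamma' = (0.000000, 0.333333); Gamma_uuu = 0.000000, Gamma_uuv = -0.251506, Gamma_uvv = 0.000000, Gamma_vuu = 0.000000, Gamma_vuv = 0.433027, Gamma_vvv = 0.000000
  tau = 0.833333: gamma = (0.000000, 0.673611), gamma' = (0.000000, 0.416667); Gamma_uuu = 0.000000, Gamma_uuv = -0.241619, Gamma_uvv = 0.000000, Gamma_vuu = 0.000000, Gamma_vuv = 0.446586, Gamma_vvv = 0.000000
  tau = 1.000000: gamma = (0.000000, 0.750000), gamma' = (0.000000, 0.500000); Gamma_uuu = 0.000000, Gamma_uuv = -0.227946, Gamma_uvv = 0.000000, Gamma_vuu = 0.000000, Gamma_vuv = 0.462907, Gamma_vvv = 0.000000
step 0: V^u = -1.6250, V^v = 0.5000
step 1: k1 = (0.000000, 0.000000), k2 = (-0.035954, 0.055562), k3 = (-0.036086, 0.055767), k4 = (-0.071741, 0.113185); V <- V + (h/6)(k1 + 2k2 + 2k3 + k4): V^u = -1.6370, V^v = 0.5187
step 2: k1 = (-0.071739, 0.113183), k2 = (-0.106528, 0.174138), k3 = (-0.106902, 0.174751), k4 = (-0.140225, 0.241431); V <- V + (h/6)(k1 + 2k2 + 2k3 + k4): V^u = -1.6725, V^v = 0.5771
step 3: k1 = (-0.140213, 0.241410), k2 = (-0.170729, 0.315560), k3 = (-0.171241, 0.316506), k4 = (-0.197124, 0.400312); V <- V + (h/6)(k1 + 2k2 + 2k3 + k4): V^u = -1.7292, V^v = 0.6830


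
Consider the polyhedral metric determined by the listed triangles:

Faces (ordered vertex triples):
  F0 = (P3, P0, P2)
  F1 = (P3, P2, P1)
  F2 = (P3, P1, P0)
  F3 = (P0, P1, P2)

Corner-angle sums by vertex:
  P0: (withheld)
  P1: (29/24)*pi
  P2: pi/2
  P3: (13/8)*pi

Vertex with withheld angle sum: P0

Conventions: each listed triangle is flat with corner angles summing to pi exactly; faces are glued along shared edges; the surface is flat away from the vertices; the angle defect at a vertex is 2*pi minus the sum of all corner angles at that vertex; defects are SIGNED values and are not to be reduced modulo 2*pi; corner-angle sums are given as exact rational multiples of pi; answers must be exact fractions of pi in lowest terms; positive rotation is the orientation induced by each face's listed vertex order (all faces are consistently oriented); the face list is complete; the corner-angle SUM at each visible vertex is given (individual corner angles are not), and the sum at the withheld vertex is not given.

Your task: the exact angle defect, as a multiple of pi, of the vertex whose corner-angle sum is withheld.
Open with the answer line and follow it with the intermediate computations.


Answer: defect(P0) = (4/3)*pi

V = 4, E = 6, F = 4; chi = V - E + F = 2
Gauss-Bonnet: total defect = 2*pi*chi = 4*pi; visible defects sum to (8/3)*pi


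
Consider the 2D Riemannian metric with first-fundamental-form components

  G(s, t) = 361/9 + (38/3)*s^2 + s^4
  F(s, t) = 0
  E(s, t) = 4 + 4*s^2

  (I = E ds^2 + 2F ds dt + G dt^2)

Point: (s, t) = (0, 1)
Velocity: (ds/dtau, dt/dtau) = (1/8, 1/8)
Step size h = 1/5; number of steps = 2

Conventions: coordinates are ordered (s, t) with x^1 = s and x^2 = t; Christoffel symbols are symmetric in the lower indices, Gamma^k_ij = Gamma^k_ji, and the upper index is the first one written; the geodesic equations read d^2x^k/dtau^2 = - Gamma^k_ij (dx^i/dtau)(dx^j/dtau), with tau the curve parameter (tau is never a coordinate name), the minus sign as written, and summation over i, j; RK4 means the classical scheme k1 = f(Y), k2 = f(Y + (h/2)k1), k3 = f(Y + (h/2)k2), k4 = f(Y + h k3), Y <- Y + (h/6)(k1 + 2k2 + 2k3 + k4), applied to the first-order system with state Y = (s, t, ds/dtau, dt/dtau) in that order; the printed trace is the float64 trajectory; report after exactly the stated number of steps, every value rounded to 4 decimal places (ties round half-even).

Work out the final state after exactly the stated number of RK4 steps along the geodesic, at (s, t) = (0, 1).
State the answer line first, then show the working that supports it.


Answer: s = 0.0500, t = 1.0500, ds/dtau = 0.1253, dt/dtau = 0.1249

f(Y) = (ds/dtau, dt/dtau, -Gamma^s_ij Y'^i Y'^j, -Gamma^t_ij Y'^i Y'^j) with the Gammas evaluated at the stage position; h = 0.200000; intermediate values shown to 6 dp
step 0: s = 0.0000, t = 1.0000, ds/dtau = 0.1250, dt/dtau = 0.1250
step 1:
  k1: at (s, t) = (0.000000, 1.000000), (ds/dtau, dt/dtau) = (0.125000, 0.125000); Gamma_sss = 0.000000, Gamma_sst = 0.000000, Gamma_stt = 0.000000, Gamma_tss = 0.000000, Gamma_tst = 0.000000, Gamma_ttt = 0.000000; k1 = (0.125000, 0.125000, 0.000000, 0.000000)
  k2: at (s, t) = (0.012500, 1.012500), (ds/dtau, dt/dtau) = (0.125000, 0.125000); Gamma_sss = 0.012498, Gamma_sst = 0.000000, Gamma_stt = -0.039578, Gamma_tss = 0.000000, Gamma_tst = 0.003947, Gamma_ttt = 0.000000; k2 = (0.125000, 0.125000, 0.000423, -0.000123)
  k3: at (s, t) = (0.012500, 1.012500), (ds/dtau, dt/dtau) = (0.125042, 0.124988); Gamma_sss = 0.012498, Gamma_sst = 0.000000, Gamma_stt = -0.039578, Gamma_tss = 0.000000, Gamma_tst = 0.003947, Gamma_ttt = 0.000000; k3 = (0.125042, 0.124988, 0.000423, -0.000123)
  k4: at (s, t) = (0.025008, 1.024998), (ds/dtau, dt/dtau) = (0.125085, 0.124975); Gamma_sss = 0.024993, Gamma_sst = 0.000000, Gamma_stt = -0.079152, Gamma_tss = 0.000000, Gamma_tst = 0.007897, Gamma_ttt = 0.000000; k4 = (0.125085, 0.124975, 0.000845, -0.000247)
  Y <- Y + (h/6)(k1 + 2k2 + 2k3 + k4): s = 0.0250, t = 1.0250, ds/dtau = 0.1251, dt/dtau = 0.1250
step 2:
  k1: at (s, t) = (0.025006, 1.024998), (ds/dtau, dt/dtau) = (0.125085, 0.124975); Gamma_sss = 0.024990, Gamma_sst = 0.000000, Gamma_stt = -0.079143, Gamma_tss = 0.000000, Gamma_tst = 0.007896, Gamma_ttt = 0.000000; k1 = (0.125085, 0.124975, 0.000845, -0.000247)
  k2: at (s, t) = (0.037514, 1.037496), (ds/dtau, dt/dtau) = (0.125169, 0.124951); Gamma_sss = 0.037461, Gamma_sst = 0.000000, Gamma_stt = -0.118654, Gamma_tss = 0.000000, Gamma_tst = 0.011844, Gamma_ttt = 0.000000; k2 = (0.125169, 0.124951, 0.001266, -0.000370)
  k3: at (s, t) = (0.037523, 1.037493), (ds/dtau, dt/dtau) = (0.125211, 0.124938); Gamma_sss = 0.037470, Gamma_sst = 0.000000, Gamma_stt = -0.118681, Gamma_tss = 0.000000, Gamma_tst = 0.011847, Gamma_ttt = 0.000000; k3 = (0.125211, 0.124938, 0.001265, -0.000371)
  k4: at (s, t) = (0.050048, 1.049986), (ds/dtau, dt/dtau) = (0.125338, 0.124901); Gamma_sss = 0.049923, Gamma_sst = 0.000000, Gamma_stt = -0.158151, Gamma_tss = 0.000000, Gamma_tst = 0.015798, Gamma_ttt = 0.000000; k4 = (0.125338, 0.124901, 0.001683, -0.000495)
  Y <- Y + (h/6)(k1 + 2k2 + 2k3 + k4): s = 0.0500, t = 1.0500, ds/dtau = 0.1253, dt/dtau = 0.1249
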